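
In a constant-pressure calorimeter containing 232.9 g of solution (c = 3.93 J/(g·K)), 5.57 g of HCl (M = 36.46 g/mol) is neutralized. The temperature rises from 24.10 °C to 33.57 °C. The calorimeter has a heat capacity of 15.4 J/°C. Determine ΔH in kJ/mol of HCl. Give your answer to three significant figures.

ΔH = -57.7 kJ/mol

|ΔT| = |33.57 − 24.10| = 9.47 °C
|q_surr| = (232.9 × 3.93 + 15.4) × 9.47 = 930.697 × 9.47 = 8814 J
n(HCl) = 5.57 / 36.46 = 0.1528 mol
Temperature rose, so q_rxn = −|q_surr| = -8.814 kJ
ΔH = q_rxn / n = -57.68 kJ/mol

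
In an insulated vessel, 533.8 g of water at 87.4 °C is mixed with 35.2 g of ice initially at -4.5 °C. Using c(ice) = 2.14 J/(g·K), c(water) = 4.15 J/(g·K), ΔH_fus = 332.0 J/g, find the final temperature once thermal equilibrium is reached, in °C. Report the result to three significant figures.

Heat to bring ice to 0 °C and melt it: q₁ = 35.2×2.14×4.5 + 35.2×332.0 = 12025 J
Heat the water can supply cooling to 0 °C: 533.8×4.15×87.4 = 193615 J > q₁, so all ice melts.
Energy balance: 533.8×4.15×(87.4 − T) = 12025 + 35.2×4.15×(T − 0)
2215.27(87.4 − T) = 12025 + 146.08 T
193615 − 12025 = 2361.35 T
T = 181590 / 2361.35 = 76.90 °C

T_f = 76.9 °C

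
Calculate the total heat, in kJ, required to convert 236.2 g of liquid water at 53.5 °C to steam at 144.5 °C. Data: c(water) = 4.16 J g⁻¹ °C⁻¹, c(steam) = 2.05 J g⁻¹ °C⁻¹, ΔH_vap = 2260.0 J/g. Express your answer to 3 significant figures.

q1 (heat water 53.5→100.0 °C): 236.2 × 4.16 × 46.5 = 45691 J
q2 (vaporize at 100 °C): 236.2 × 2260.0 = 533812 J
q3 (heat steam 100.0→144.5 °C): 236.2 × 2.05 × 44.5 = 21547 J
Total: 45691 + 533812 + 21547 = 601050 J = 601 kJ

q = 601 kJ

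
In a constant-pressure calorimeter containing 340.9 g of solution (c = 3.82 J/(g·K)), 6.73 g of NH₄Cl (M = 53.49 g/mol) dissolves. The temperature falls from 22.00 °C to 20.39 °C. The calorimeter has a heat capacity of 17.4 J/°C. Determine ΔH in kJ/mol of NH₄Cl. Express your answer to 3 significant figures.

ΔH = 16.9 kJ/mol

|ΔT| = |20.39 − 22.00| = 1.61 °C
|q_surr| = (340.9 × 3.82 + 17.4) × 1.61 = 1319.638 × 1.61 = 2125 J
n(NH₄Cl) = 6.73 / 53.49 = 0.1258 mol
Temperature fell, so q_rxn = +|q_surr| = 2.125 kJ
ΔH = q_rxn / n = 16.89 kJ/mol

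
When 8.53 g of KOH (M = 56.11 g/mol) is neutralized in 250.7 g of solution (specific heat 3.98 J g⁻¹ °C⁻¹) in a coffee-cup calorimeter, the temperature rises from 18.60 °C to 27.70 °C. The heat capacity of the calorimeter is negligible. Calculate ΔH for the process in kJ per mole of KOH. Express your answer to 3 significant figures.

ΔH = -59.7 kJ/mol

|ΔT| = |27.70 − 18.60| = 9.10 °C
|q_surr| = (250.7 × 3.98) × 9.10 = 997.786 × 9.10 = 9080 J
n(KOH) = 8.53 / 56.11 = 0.1520 mol
Temperature rose, so q_rxn = −|q_surr| = -9.080 kJ
ΔH = q_rxn / n = -59.74 kJ/mol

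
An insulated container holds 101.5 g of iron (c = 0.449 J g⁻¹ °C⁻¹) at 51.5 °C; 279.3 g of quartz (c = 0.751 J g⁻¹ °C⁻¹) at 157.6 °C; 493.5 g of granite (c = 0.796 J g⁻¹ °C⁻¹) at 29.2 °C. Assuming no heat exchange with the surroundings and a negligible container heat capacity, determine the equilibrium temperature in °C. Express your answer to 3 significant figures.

T_f = 72.3 °C

Σ mᵢcᵢ(T − Tᵢ) = 0  ⇒  T = Σ mᵢcᵢTᵢ / Σ mᵢcᵢ
Σ mᵢcᵢ = 101.5×0.449 + 279.3×0.751 + 493.5×0.796 = 648.1538
Σ mᵢcᵢTᵢ = 45.5735×51.5 + 209.7543×157.6 + 392.826×29.2 = 46875
T = 46875 / 648.1538 = 72.32 °C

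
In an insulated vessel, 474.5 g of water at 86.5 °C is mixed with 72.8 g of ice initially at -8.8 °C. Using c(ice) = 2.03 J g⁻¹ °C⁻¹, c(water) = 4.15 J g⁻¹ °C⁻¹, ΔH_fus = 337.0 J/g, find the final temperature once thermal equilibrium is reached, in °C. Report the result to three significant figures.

Heat to bring ice to 0 °C and melt it: q₁ = 72.8×2.03×8.8 + 72.8×337.0 = 25834 J
Heat the water can supply cooling to 0 °C: 474.5×4.15×86.5 = 170334 J > q₁, so all ice melts.
Energy balance: 474.5×4.15×(86.5 − T) = 25834 + 72.8×4.15×(T − 0)
1969.175(86.5 − T) = 25834 + 302.12 T
170334 − 25834 = 2271.295 T
T = 144500 / 2271.295 = 63.62 °C

T_f = 63.6 °C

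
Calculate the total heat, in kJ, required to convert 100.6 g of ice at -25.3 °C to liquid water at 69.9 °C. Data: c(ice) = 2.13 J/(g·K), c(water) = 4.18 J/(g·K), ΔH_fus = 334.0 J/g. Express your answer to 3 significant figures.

q1 (heat ice -25.3→0.0 °C): 100.6 × 2.13 × 25.3 = 5421 J
q2 (melt at 0 °C): 100.6 × 334.0 = 33600 J
q3 (heat water 0.0→69.9 °C): 100.6 × 4.18 × 69.9 = 29394 J
Total: 5421 + 33600 + 29394 = 68415 J = 68.4 kJ

q = 68.4 kJ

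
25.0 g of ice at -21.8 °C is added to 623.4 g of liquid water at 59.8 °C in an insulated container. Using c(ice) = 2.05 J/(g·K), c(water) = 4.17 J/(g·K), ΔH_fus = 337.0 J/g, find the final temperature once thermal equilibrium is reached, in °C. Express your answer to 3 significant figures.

Heat to bring ice to 0 °C and melt it: q₁ = 25.0×2.05×21.8 + 25.0×337.0 = 9542.3 J
Heat the water can supply cooling to 0 °C: 623.4×4.17×59.8 = 155455 J > q₁, so all ice melts.
Energy balance: 623.4×4.17×(59.8 − T) = 9542.3 + 25.0×4.17×(T − 0)
2599.578(59.8 − T) = 9542.3 + 104.25 T
155455 − 9542.3 = 2703.828 T
T = 145912.7 / 2703.828 = 53.97 °C

T_f = 54.0 °C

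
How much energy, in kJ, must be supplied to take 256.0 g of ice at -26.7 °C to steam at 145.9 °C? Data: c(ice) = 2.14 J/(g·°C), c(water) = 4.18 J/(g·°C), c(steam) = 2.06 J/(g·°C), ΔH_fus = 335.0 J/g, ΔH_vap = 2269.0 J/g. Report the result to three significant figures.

q = 812 kJ

q1 (heat ice -26.7→0.0 °C): 256.0 × 2.14 × 26.7 = 14627 J
q2 (melt at 0 °C): 256.0 × 335.0 = 85760 J
q3 (heat water 0.0→100.0 °C): 256.0 × 4.18 × 100.0 = 107008 J
q4 (vaporize at 100 °C): 256.0 × 2269.0 = 580864 J
q5 (heat steam 100.0→145.9 °C): 256.0 × 2.06 × 45.9 = 24206 J
Total: 14627 + 85760 + 107008 + 580864 + 24206 = 812465 J = 812 kJ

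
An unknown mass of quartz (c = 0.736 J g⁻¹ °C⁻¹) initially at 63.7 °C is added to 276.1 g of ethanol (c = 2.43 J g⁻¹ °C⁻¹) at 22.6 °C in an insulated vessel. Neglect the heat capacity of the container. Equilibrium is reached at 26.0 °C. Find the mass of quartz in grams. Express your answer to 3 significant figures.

q_gained = (276.1 × 2.43) × (26.0 − 22.6) = 2281 J
q_lost = m × 0.736 × (63.7 − 26.0) = 27.7472 m
m = 2281 / 27.7472 = 82.2 g

m = 82.2 g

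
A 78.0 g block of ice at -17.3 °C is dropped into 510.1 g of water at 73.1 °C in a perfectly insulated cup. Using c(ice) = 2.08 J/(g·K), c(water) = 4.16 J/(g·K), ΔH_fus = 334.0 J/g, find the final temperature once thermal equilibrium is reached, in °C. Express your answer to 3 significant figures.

Heat to bring ice to 0 °C and melt it: q₁ = 78.0×2.08×17.3 + 78.0×334.0 = 28859 J
Heat the water can supply cooling to 0 °C: 510.1×4.16×73.1 = 155119 J > q₁, so all ice melts.
Energy balance: 510.1×4.16×(73.1 − T) = 28859 + 78.0×4.16×(T − 0)
2122.016(73.1 − T) = 28859 + 324.48 T
155119 − 28859 = 2446.496 T
T = 126260 / 2446.496 = 51.61 °C

T_f = 51.6 °C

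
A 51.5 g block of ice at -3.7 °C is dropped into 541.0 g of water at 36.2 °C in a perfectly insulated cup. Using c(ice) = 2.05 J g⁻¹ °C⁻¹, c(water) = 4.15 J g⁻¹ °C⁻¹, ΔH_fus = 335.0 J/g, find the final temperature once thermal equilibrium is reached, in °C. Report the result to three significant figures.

T_f = 25.9 °C

Heat to bring ice to 0 °C and melt it: q₁ = 51.5×2.05×3.7 + 51.5×335.0 = 17643 J
Heat the water can supply cooling to 0 °C: 541.0×4.15×36.2 = 81274.4 J > q₁, so all ice melts.
Energy balance: 541.0×4.15×(36.2 − T) = 17643 + 51.5×4.15×(T − 0)
2245.15(36.2 − T) = 17643 + 213.725 T
81274.4 − 17643 = 2458.875 T
T = 63631.4 / 2458.875 = 25.88 °C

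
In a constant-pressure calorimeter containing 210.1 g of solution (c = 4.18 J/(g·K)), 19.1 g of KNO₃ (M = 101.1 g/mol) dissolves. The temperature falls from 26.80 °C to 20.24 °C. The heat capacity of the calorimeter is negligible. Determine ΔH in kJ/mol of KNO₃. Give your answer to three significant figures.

|ΔT| = |20.24 − 26.80| = 6.56 °C
|q_surr| = (210.1 × 4.18) × 6.56 = 878.218 × 6.56 = 5761 J
n(KNO₃) = 19.1 / 101.1 = 0.1889 mol
Temperature fell, so q_rxn = +|q_surr| = 5.761 kJ
ΔH = q_rxn / n = 30.50 kJ/mol

ΔH = 30.5 kJ/mol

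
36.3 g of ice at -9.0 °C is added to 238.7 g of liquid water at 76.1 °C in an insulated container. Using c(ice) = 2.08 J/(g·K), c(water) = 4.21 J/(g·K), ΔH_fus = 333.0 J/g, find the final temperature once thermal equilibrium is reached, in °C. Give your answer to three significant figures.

T_f = 55.0 °C

Heat to bring ice to 0 °C and melt it: q₁ = 36.3×2.08×9.0 + 36.3×333.0 = 12767 J
Heat the water can supply cooling to 0 °C: 238.7×4.21×76.1 = 76474.9 J > q₁, so all ice melts.
Energy balance: 238.7×4.21×(76.1 − T) = 12767 + 36.3×4.21×(T − 0)
1004.927(76.1 − T) = 12767 + 152.823 T
76474.9 − 12767 = 1157.750 T
T = 63707.9 / 1157.750 = 55.03 °C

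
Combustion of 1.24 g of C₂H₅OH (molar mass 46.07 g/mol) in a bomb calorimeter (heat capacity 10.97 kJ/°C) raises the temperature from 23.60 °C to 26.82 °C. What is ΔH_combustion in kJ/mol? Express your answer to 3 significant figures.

ΔH = -1310 kJ/mol

ΔT = 26.82 − 23.60 = 3.22 °C
q_cal = C_cal × ΔT = 10.97 × 3.22 = 35.3234 kJ
n = 1.24 / 46.07 = 0.02692 mol
q_rxn = −q_cal = -35.3234 kJ
ΔH = -35.3234 / 0.02692 = -1312 kJ/mol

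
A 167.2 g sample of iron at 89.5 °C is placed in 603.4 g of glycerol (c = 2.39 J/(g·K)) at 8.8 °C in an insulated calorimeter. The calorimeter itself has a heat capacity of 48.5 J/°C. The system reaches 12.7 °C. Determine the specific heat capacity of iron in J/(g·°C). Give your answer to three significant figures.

q_gained = (603.4 × 2.39 + 48.5) × (12.7 − 8.8) = 5813 J
q_lost = 167.2 × c × (89.5 − 12.7) = 12840.96 c
Set equal: c = 5813 / 12840.96 = 0.453 J/(g·°C)

c = 0.453 J/(g·°C)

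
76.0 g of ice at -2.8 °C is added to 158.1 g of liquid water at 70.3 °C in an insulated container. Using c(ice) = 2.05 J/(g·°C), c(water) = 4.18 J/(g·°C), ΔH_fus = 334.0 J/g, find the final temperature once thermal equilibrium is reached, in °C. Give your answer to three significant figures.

Heat to bring ice to 0 °C and melt it: q₁ = 76.0×2.05×2.8 + 76.0×334.0 = 25820 J
Heat the water can supply cooling to 0 °C: 158.1×4.18×70.3 = 46458.3 J > q₁, so all ice melts.
Energy balance: 158.1×4.18×(70.3 − T) = 25820 + 76.0×4.18×(T − 0)
660.858(70.3 − T) = 25820 + 317.68 T
46458.3 − 25820 = 978.538 T
T = 20638.3 / 978.538 = 21.09 °C

T_f = 21.1 °C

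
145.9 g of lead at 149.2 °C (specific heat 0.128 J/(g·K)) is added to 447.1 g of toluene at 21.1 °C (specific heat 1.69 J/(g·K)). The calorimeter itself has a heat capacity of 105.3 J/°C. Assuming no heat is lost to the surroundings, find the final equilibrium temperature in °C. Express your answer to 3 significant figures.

T_f = 23.8 °C

Heat lost by lead = heat gained by toluene + calorimeter.
(145.9)(0.128)(149.2 − T) = [(447.1)(1.69) + 105.3](T − 21.1)
18.6752 (149.2 − T) = 860.899 (T − 21.1)
2786.3 − 18.6752 T = 860.899 T − 18165
20951.3 = 879.5742 T
T = 23.82 °C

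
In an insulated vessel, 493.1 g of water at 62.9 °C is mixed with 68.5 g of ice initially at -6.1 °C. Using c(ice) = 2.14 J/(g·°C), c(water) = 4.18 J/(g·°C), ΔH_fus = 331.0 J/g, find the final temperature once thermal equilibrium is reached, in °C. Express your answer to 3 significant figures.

T_f = 45.2 °C

Heat to bring ice to 0 °C and melt it: q₁ = 68.5×2.14×6.1 + 68.5×331.0 = 23568 J
Heat the water can supply cooling to 0 °C: 493.1×4.18×62.9 = 129647 J > q₁, so all ice melts.
Energy balance: 493.1×4.18×(62.9 − T) = 23568 + 68.5×4.18×(T − 0)
2061.158(62.9 − T) = 23568 + 286.33 T
129647 − 23568 = 2347.488 T
T = 106079 / 2347.488 = 45.19 °C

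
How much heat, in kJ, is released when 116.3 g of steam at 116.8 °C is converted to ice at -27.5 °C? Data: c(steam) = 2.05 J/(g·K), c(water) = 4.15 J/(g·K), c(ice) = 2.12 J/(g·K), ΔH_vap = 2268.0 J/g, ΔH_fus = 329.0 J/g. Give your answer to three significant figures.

q = 361 kJ

q1 (cool steam 116.8→100 °C): 116.3 × 2.05 × 16.8 = 4005 J
q2 (condense at 100 °C): 116.3 × 2268.0 = 263768 J
q3 (cool water 100→0 °C): 116.3 × 4.15 × 100.0 = 48265 J
q4 (freeze at 0 °C): 116.3 × 329.0 = 38263 J
q5 (cool ice 0→-27.5 °C): 116.3 × 2.12 × 27.5 = 6780 J
Total: 4005 + 263768 + 48265 + 38263 + 6780 = 361081 J = 361 kJ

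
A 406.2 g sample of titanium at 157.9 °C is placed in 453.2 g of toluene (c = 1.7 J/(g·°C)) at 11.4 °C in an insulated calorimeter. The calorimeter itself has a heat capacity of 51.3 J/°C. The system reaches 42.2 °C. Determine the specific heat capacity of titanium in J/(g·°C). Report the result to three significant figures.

q_gained = (453.2 × 1.7 + 51.3) × (42.2 − 11.4) = 25310 J
q_lost = 406.2 × c × (157.9 − 42.2) = 46997.34 c
Set equal: c = 25310 / 46997.34 = 0.539 J/(g·°C)

c = 0.539 J/(g·°C)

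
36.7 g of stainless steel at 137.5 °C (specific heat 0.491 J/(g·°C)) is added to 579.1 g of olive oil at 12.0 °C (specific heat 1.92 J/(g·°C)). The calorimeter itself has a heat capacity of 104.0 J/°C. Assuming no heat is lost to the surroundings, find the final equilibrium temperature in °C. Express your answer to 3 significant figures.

Heat lost by stainless steel = heat gained by olive oil + calorimeter.
(36.7)(0.491)(137.5 − T) = [(579.1)(1.92) + 104.0](T − 12.0)
18.0197 (137.5 − T) = 1215.872 (T − 12.0)
2477.7 − 18.0197 T = 1215.872 T − 14590
17067.7 = 1233.8917 T
T = 13.83 °C

T_f = 13.8 °C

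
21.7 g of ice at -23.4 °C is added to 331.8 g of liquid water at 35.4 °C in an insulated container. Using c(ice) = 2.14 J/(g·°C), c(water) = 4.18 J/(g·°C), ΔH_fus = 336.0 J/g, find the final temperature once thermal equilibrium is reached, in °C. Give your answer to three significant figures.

T_f = 27.6 °C

Heat to bring ice to 0 °C and melt it: q₁ = 21.7×2.14×23.4 + 21.7×336.0 = 8377.8 J
Heat the water can supply cooling to 0 °C: 331.8×4.18×35.4 = 49097.1 J > q₁, so all ice melts.
Energy balance: 331.8×4.18×(35.4 − T) = 8377.8 + 21.7×4.18×(T − 0)
1386.924(35.4 − T) = 8377.8 + 90.706 T
49097.1 − 8377.8 = 1477.630 T
T = 40719.3 / 1477.630 = 27.56 °C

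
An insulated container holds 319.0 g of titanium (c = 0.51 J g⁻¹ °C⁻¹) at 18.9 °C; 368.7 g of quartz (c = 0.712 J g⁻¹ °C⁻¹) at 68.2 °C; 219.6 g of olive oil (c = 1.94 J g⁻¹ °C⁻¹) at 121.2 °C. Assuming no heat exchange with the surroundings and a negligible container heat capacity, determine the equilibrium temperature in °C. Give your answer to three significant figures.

Σ mᵢcᵢ(T − Tᵢ) = 0  ⇒  T = Σ mᵢcᵢTᵢ / Σ mᵢcᵢ
Σ mᵢcᵢ = 319.0×0.51 + 368.7×0.712 + 219.6×1.94 = 851.2284
Σ mᵢcᵢTᵢ = 162.69×18.9 + 262.5144×68.2 + 426.024×121.2 = 72612
T = 72612 / 851.2284 = 85.30 °C

T_f = 85.3 °C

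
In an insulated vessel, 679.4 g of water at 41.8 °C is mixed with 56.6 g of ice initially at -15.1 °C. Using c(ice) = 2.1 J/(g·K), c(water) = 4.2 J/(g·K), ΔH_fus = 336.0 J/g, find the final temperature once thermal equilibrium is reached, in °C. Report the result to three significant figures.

Heat to bring ice to 0 °C and melt it: q₁ = 56.6×2.1×15.1 + 56.6×336.0 = 20812 J
Heat the water can supply cooling to 0 °C: 679.4×4.2×41.8 = 119275 J > q₁, so all ice melts.
Energy balance: 679.4×4.2×(41.8 − T) = 20812 + 56.6×4.2×(T − 0)
2853.48(41.8 − T) = 20812 + 237.72 T
119275 − 20812 = 3091.20 T
T = 98463 / 3091.20 = 31.85 °C

T_f = 31.9 °C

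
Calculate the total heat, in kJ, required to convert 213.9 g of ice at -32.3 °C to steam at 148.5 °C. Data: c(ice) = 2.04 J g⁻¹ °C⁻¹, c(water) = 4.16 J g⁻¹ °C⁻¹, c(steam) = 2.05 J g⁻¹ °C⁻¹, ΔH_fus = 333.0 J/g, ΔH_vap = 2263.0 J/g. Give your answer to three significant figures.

q = 680 kJ

q1 (heat ice -32.3→0.0 °C): 213.9 × 2.04 × 32.3 = 14094 J
q2 (melt at 0 °C): 213.9 × 333.0 = 71229 J
q3 (heat water 0.0→100.0 °C): 213.9 × 4.16 × 100.0 = 88982 J
q4 (vaporize at 100 °C): 213.9 × 2263.0 = 484056 J
q5 (heat steam 100.0→148.5 °C): 213.9 × 2.05 × 48.5 = 21267 J
Total: 14094 + 71229 + 88982 + 484056 + 21267 = 679628 J = 680 kJ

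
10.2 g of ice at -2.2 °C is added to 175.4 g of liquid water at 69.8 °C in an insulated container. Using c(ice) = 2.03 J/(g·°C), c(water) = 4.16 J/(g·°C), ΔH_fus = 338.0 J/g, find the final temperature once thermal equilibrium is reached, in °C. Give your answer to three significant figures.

T_f = 61.4 °C

Heat to bring ice to 0 °C and melt it: q₁ = 10.2×2.03×2.2 + 10.2×338.0 = 3493.2 J
Heat the water can supply cooling to 0 °C: 175.4×4.16×69.8 = 50930.5 J > q₁, so all ice melts.
Energy balance: 175.4×4.16×(69.8 − T) = 3493.2 + 10.2×4.16×(T − 0)
729.664(69.8 − T) = 3493.2 + 42.432 T
50930.5 − 3493.2 = 772.096 T
T = 47437.3 / 772.096 = 61.44 °C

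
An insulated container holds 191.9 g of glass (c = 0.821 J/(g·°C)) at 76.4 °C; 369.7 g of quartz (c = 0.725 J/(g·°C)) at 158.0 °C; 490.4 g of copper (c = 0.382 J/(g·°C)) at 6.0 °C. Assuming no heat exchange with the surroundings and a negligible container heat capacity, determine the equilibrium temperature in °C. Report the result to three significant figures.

T_f = 90.6 °C

Σ mᵢcᵢ(T − Tᵢ) = 0  ⇒  T = Σ mᵢcᵢTᵢ / Σ mᵢcᵢ
Σ mᵢcᵢ = 191.9×0.821 + 369.7×0.725 + 490.4×0.382 = 612.9152
Σ mᵢcᵢTᵢ = 157.5499×76.4 + 268.0325×158.0 + 187.3328×6.0 = 55510
T = 55510 / 612.9152 = 90.57 °C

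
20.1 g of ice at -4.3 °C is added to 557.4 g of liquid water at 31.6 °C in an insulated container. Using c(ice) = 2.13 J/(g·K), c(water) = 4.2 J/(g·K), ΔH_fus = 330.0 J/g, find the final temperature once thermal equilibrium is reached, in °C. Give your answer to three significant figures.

T_f = 27.7 °C

Heat to bring ice to 0 °C and melt it: q₁ = 20.1×2.13×4.3 + 20.1×330.0 = 6817.1 J
Heat the water can supply cooling to 0 °C: 557.4×4.2×31.6 = 73978.1 J > q₁, so all ice melts.
Energy balance: 557.4×4.2×(31.6 − T) = 6817.1 + 20.1×4.2×(T − 0)
2341.08(31.6 − T) = 6817.1 + 84.42 T
73978.1 − 6817.1 = 2425.50 T
T = 67161.0 / 2425.50 = 27.69 °C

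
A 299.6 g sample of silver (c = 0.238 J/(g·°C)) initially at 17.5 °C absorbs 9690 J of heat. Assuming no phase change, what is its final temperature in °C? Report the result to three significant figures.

ΔT = q / (m c) = 9690 / (299.6 × 0.238) = 135.9 °C
T_f = 17.5 + 135.9 = 153.4 °C

T_f = 153 °C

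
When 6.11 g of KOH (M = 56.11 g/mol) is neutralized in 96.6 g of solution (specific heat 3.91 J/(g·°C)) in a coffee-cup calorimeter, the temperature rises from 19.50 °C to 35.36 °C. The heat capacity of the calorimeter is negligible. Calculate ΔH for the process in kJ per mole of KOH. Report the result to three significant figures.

|ΔT| = |35.36 − 19.50| = 15.86 °C
|q_surr| = (96.6 × 3.91) × 15.86 = 377.706 × 15.86 = 5990 J
n(KOH) = 6.11 / 56.11 = 0.1089 mol
Temperature rose, so q_rxn = −|q_surr| = -5.990 kJ
ΔH = q_rxn / n = -55.00 kJ/mol

ΔH = -55.0 kJ/mol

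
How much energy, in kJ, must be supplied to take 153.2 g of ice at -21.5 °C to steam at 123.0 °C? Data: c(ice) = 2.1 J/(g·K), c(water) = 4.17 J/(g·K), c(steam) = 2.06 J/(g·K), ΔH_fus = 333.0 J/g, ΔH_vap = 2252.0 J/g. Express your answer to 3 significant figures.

q = 474 kJ

q1 (heat ice -21.5→0.0 °C): 153.2 × 2.1 × 21.5 = 6917 J
q2 (melt at 0 °C): 153.2 × 333.0 = 51016 J
q3 (heat water 0.0→100.0 °C): 153.2 × 4.17 × 100.0 = 63884 J
q4 (vaporize at 100 °C): 153.2 × 2252.0 = 345006 J
q5 (heat steam 100.0→123.0 °C): 153.2 × 2.06 × 23.0 = 7259 J
Total: 6917 + 51016 + 63884 + 345006 + 7259 = 474082 J = 474 kJ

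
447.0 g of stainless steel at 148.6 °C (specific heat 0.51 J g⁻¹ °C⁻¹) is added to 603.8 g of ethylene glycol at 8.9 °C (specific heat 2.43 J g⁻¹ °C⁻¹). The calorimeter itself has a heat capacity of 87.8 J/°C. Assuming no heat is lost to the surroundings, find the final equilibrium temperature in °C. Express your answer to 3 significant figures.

Heat lost by stainless steel = heat gained by ethylene glycol + calorimeter.
(447.0)(0.51)(148.6 − T) = [(603.8)(2.43) + 87.8](T − 8.9)
227.97 (148.6 − T) = 1555.034 (T − 8.9)
33876 − 227.97 T = 1555.034 T − 13840
47716 = 1783.004 T
T = 26.76 °C

T_f = 26.8 °C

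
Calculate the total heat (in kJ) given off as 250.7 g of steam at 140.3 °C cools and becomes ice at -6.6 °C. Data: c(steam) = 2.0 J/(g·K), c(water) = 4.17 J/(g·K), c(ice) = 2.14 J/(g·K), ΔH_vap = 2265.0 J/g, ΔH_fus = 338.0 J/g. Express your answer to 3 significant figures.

q1 (cool steam 140.3→100 °C): 250.7 × 2.0 × 40.3 = 20206 J
q2 (condense at 100 °C): 250.7 × 2265.0 = 567836 J
q3 (cool water 100→0 °C): 250.7 × 4.17 × 100.0 = 104542 J
q4 (freeze at 0 °C): 250.7 × 338.0 = 84737 J
q5 (cool ice 0→-6.6 °C): 250.7 × 2.14 × 6.6 = 3541 J
Total: 20206 + 567836 + 104542 + 84737 + 3541 = 780862 J = 781 kJ

q = 781 kJ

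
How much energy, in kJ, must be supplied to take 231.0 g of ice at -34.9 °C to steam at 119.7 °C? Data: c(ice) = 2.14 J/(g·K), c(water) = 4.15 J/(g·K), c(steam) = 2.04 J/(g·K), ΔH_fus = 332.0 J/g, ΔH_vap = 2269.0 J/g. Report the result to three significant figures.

q1 (heat ice -34.9→0.0 °C): 231.0 × 2.14 × 34.9 = 17252 J
q2 (melt at 0 °C): 231.0 × 332.0 = 76692 J
q3 (heat water 0.0→100.0 °C): 231.0 × 4.15 × 100.0 = 95865 J
q4 (vaporize at 100 °C): 231.0 × 2269.0 = 524139 J
q5 (heat steam 100.0→119.7 °C): 231.0 × 2.04 × 19.7 = 9283 J
Total: 17252 + 76692 + 95865 + 524139 + 9283 = 723231 J = 723 kJ

q = 723 kJ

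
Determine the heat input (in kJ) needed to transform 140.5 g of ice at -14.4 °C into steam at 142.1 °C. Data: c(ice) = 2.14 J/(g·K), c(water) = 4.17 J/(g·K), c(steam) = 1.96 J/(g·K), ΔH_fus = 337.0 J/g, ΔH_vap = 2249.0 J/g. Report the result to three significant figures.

q = 438 kJ

q1 (heat ice -14.4→0.0 °C): 140.5 × 2.14 × 14.4 = 4330 J
q2 (melt at 0 °C): 140.5 × 337.0 = 47349 J
q3 (heat water 0.0→100.0 °C): 140.5 × 4.17 × 100.0 = 58589 J
q4 (vaporize at 100 °C): 140.5 × 2249.0 = 315985 J
q5 (heat steam 100.0→142.1 °C): 140.5 × 1.96 × 42.1 = 11593 J
Total: 4330 + 47349 + 58589 + 315985 + 11593 = 437846 J = 438 kJ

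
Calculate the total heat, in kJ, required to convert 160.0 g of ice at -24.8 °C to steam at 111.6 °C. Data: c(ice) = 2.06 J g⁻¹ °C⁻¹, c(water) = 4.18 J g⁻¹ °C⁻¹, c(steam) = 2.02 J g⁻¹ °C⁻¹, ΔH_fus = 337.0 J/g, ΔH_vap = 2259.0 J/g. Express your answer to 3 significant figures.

q = 494 kJ

q1 (heat ice -24.8→0.0 °C): 160.0 × 2.06 × 24.8 = 8174 J
q2 (melt at 0 °C): 160.0 × 337.0 = 53920 J
q3 (heat water 0.0→100.0 °C): 160.0 × 4.18 × 100.0 = 66880 J
q4 (vaporize at 100 °C): 160.0 × 2259.0 = 361440 J
q5 (heat steam 100.0→111.6 °C): 160.0 × 2.02 × 11.6 = 3749 J
Total: 8174 + 53920 + 66880 + 361440 + 3749 = 494163 J = 494 kJ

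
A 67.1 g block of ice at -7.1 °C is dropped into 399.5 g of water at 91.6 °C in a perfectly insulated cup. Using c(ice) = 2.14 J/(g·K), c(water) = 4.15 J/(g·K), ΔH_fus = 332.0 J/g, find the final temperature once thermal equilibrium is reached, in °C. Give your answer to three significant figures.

T_f = 66.4 °C

Heat to bring ice to 0 °C and melt it: q₁ = 67.1×2.14×7.1 + 67.1×332.0 = 23297 J
Heat the water can supply cooling to 0 °C: 399.5×4.15×91.6 = 151866 J > q₁, so all ice melts.
Energy balance: 399.5×4.15×(91.6 − T) = 23297 + 67.1×4.15×(T − 0)
1657.925(91.6 − T) = 23297 + 278.465 T
151866 − 23297 = 1936.390 T
T = 128569 / 1936.390 = 66.40 °C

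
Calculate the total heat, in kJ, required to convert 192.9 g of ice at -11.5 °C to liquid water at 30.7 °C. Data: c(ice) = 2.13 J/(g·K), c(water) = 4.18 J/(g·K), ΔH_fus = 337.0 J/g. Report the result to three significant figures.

q1 (heat ice -11.5→0.0 °C): 192.9 × 2.13 × 11.5 = 4725 J
q2 (melt at 0 °C): 192.9 × 337.0 = 65007 J
q3 (heat water 0.0→30.7 °C): 192.9 × 4.18 × 30.7 = 24754 J
Total: 4725 + 65007 + 24754 = 94486 J = 94.5 kJ

q = 94.5 kJ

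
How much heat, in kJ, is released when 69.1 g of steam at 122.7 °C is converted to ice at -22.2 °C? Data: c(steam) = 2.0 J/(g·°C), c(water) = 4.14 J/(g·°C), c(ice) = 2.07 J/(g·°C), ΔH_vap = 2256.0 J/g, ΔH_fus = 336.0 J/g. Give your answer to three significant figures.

q1 (cool steam 122.7→100 °C): 69.1 × 2.0 × 22.7 = 3137 J
q2 (condense at 100 °C): 69.1 × 2256.0 = 155890 J
q3 (cool water 100→0 °C): 69.1 × 4.14 × 100.0 = 28607 J
q4 (freeze at 0 °C): 69.1 × 336.0 = 23218 J
q5 (cool ice 0→-22.2 °C): 69.1 × 2.07 × 22.2 = 3175 J
Total: 3137 + 155890 + 28607 + 23218 + 3175 = 214027 J = 214 kJ

q = 214 kJ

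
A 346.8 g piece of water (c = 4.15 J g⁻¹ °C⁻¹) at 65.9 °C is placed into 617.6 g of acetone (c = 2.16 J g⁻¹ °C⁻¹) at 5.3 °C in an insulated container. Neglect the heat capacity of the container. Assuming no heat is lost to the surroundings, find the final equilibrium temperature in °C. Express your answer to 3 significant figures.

Heat lost by water = heat gained by acetone.
(346.8)(4.15)(65.9 − T) = (617.6)(2.16)(T − 5.3)
1439.22 (65.9 − T) = 1334.016 (T − 5.3)
94845 − 1439.22 T = 1334.016 T − 7070.3
101915.3 = 2773.236 T
T = 36.7496 °C

T_f = 36.7 °C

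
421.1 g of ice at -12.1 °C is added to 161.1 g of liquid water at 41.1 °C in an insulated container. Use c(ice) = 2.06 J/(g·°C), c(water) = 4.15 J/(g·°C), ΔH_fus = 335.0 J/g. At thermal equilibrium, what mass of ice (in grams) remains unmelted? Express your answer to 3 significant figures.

m_ice remaining = 370 g

Heat to warm all ice to 0 °C: 421.1×2.06×12.1 = 10496 J
Heat released by water cooling to 0 °C: 161.1×4.15×41.1 = 27478 J
27478 J < 10496 + 421.1×335.0 = 151564.5 J, so not all ice melts; final T = 0 °C.
Heat left for melting: 27478 − 10496 = 16982 J
Mass melted = 16982 / 335.0 = 50.69 g
Ice remaining = 421.1 − 50.69 = 370.41 g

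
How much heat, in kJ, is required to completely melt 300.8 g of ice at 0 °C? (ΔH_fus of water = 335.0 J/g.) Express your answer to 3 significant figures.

q = m × ΔH_fus = 300.8 × 335.0 = 100800 J = 101 kJ

q = 101 kJ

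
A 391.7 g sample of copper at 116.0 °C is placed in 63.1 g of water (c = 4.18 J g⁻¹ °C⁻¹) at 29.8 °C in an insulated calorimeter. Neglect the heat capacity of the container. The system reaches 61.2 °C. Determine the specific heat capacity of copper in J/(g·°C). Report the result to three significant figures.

c = 0.386 J/(g·°C)

q_gained = (63.1 × 4.18) × (61.2 − 29.8) = 8282 J
q_lost = 391.7 × c × (116.0 − 61.2) = 21465.16 c
Set equal: c = 8282 / 21465.16 = 0.386 J/(g·°C)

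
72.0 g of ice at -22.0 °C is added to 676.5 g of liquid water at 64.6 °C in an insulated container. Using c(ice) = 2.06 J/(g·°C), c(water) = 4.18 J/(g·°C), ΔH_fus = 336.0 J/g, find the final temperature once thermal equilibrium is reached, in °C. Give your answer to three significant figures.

T_f = 49.6 °C

Heat to bring ice to 0 °C and melt it: q₁ = 72.0×2.06×22.0 + 72.0×336.0 = 27455 J
Heat the water can supply cooling to 0 °C: 676.5×4.18×64.6 = 182674 J > q₁, so all ice melts.
Energy balance: 676.5×4.18×(64.6 − T) = 27455 + 72.0×4.18×(T − 0)
2827.77(64.6 − T) = 27455 + 300.96 T
182674 − 27455 = 3128.73 T
T = 155219 / 3128.73 = 49.61 °C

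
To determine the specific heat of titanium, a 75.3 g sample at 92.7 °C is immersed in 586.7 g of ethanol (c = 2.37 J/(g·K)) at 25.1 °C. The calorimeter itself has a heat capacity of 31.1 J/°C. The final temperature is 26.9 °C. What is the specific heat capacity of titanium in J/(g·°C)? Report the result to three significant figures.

q_gained = (586.7 × 2.37 + 31.1) × (26.9 − 25.1) = 2559 J
q_lost = 75.3 × c × (92.7 − 26.9) = 4954.74 c
Set equal: c = 2559 / 4954.74 = 0.516 J/(g·°C)

c = 0.516 J/(g·°C)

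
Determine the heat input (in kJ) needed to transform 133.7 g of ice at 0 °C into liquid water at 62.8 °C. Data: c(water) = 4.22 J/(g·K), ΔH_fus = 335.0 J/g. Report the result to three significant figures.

q = 80.2 kJ

q1 (melt at 0 °C): 133.7 × 335.0 = 44790 J
q2 (heat water 0.0→62.8 °C): 133.7 × 4.22 × 62.8 = 35433 J
Total: 44790 + 35433 = 80223 J = 80.2 kJ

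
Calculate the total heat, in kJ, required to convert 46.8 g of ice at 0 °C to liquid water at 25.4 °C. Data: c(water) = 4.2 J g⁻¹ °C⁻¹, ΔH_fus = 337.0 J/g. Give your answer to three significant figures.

q = 20.8 kJ

q1 (melt at 0 °C): 46.8 × 337.0 = 15772 J
q2 (heat water 0.0→25.4 °C): 46.8 × 4.2 × 25.4 = 4993 J
Total: 15772 + 4993 = 20765 J = 20.8 kJ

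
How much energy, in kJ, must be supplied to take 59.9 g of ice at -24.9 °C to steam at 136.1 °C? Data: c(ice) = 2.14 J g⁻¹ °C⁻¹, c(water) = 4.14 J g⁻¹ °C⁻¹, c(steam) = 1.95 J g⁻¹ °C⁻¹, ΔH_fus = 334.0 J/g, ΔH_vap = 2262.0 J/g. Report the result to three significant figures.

q1 (heat ice -24.9→0.0 °C): 59.9 × 2.14 × 24.9 = 3192 J
q2 (melt at 0 °C): 59.9 × 334.0 = 20007 J
q3 (heat water 0.0→100.0 °C): 59.9 × 4.14 × 100.0 = 24799 J
q4 (vaporize at 100 °C): 59.9 × 2262.0 = 135494 J
q5 (heat steam 100.0→136.1 °C): 59.9 × 1.95 × 36.1 = 4217 J
Total: 3192 + 20007 + 24799 + 135494 + 4217 = 187709 J = 188 kJ

q = 188 kJ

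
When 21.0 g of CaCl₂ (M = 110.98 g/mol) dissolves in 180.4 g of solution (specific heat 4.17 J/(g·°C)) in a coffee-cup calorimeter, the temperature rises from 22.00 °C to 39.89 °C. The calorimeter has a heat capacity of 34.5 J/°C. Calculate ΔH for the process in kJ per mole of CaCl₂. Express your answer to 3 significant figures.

|ΔT| = |39.89 − 22.00| = 17.89 °C
|q_surr| = (180.4 × 4.17 + 34.5) × 17.89 = 786.768 × 17.89 = 14080 J
n(CaCl₂) = 21.0 / 110.98 = 0.1892 mol
Temperature rose, so q_rxn = −|q_surr| = -14.08 kJ
ΔH = q_rxn / n = -74.42 kJ/mol

ΔH = -74.4 kJ/mol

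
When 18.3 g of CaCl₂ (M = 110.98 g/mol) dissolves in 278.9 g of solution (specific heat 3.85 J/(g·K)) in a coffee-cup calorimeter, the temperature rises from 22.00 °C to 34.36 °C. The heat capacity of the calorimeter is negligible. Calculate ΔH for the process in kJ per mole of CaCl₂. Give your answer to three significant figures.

|ΔT| = |34.36 − 22.00| = 12.36 °C
|q_surr| = (278.9 × 3.85) × 12.36 = 1073.765 × 12.36 = 13270 J
n(CaCl₂) = 18.3 / 110.98 = 0.1649 mol
Temperature rose, so q_rxn = −|q_surr| = -13.27 kJ
ΔH = q_rxn / n = -80.47 kJ/mol

ΔH = -80.5 kJ/mol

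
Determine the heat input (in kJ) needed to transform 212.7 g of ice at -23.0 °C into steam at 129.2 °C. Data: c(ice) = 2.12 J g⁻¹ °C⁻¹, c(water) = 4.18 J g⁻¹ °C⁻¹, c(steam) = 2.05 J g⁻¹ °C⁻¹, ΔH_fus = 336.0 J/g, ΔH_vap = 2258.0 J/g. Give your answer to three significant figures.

q1 (heat ice -23.0→0.0 °C): 212.7 × 2.12 × 23.0 = 10371 J
q2 (melt at 0 °C): 212.7 × 336.0 = 71467 J
q3 (heat water 0.0→100.0 °C): 212.7 × 4.18 × 100.0 = 88909 J
q4 (vaporize at 100 °C): 212.7 × 2258.0 = 480277 J
q5 (heat steam 100.0→129.2 °C): 212.7 × 2.05 × 29.2 = 12732 J
Total: 10371 + 71467 + 88909 + 480277 + 12732 = 663756 J = 664 kJ

q = 664 kJ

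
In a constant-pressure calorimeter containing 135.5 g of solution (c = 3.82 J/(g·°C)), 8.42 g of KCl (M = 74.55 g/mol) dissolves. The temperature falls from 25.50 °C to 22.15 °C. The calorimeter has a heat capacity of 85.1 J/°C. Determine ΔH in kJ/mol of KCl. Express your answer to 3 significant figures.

|ΔT| = |22.15 − 25.50| = 3.35 °C
|q_surr| = (135.5 × 3.82 + 85.1) × 3.35 = 602.71 × 3.35 = 2019 J
n(KCl) = 8.42 / 74.55 = 0.1129 mol
Temperature fell, so q_rxn = +|q_surr| = 2.019 kJ
ΔH = q_rxn / n = 17.88 kJ/mol

ΔH = 17.9 kJ/mol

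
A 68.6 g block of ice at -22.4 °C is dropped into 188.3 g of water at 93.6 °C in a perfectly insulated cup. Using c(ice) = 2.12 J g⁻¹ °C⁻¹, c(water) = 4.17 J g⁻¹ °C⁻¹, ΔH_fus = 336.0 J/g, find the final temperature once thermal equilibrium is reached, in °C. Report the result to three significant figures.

T_f = 44.0 °C

Heat to bring ice to 0 °C and melt it: q₁ = 68.6×2.12×22.4 + 68.6×336.0 = 26307 J
Heat the water can supply cooling to 0 °C: 188.3×4.17×93.6 = 73495.7 J > q₁, so all ice melts.
Energy balance: 188.3×4.17×(93.6 − T) = 26307 + 68.6×4.17×(T − 0)
785.211(93.6 − T) = 26307 + 286.062 T
73495.7 − 26307 = 1071.273 T
T = 47188.7 / 1071.273 = 44.049 °C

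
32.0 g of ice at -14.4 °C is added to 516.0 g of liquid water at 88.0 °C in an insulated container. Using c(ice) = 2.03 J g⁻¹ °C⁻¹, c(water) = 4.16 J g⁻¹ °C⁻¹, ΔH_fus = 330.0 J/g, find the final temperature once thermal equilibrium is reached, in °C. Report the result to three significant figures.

Heat to bring ice to 0 °C and melt it: q₁ = 32.0×2.03×14.4 + 32.0×330.0 = 11495 J
Heat the water can supply cooling to 0 °C: 516.0×4.16×88.0 = 188897 J > q₁, so all ice melts.
Energy balance: 516.0×4.16×(88.0 − T) = 11495 + 32.0×4.16×(T − 0)
2146.56(88.0 − T) = 11495 + 133.12 T
188897 − 11495 = 2279.68 T
T = 177402 / 2279.68 = 77.82 °C

T_f = 77.8 °C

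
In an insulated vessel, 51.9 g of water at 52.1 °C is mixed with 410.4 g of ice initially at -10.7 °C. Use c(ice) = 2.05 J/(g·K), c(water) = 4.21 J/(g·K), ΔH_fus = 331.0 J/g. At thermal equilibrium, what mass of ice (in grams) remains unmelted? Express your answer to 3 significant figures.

Heat to warm all ice to 0 °C: 410.4×2.05×10.7 = 9002.1 J
Heat released by water cooling to 0 °C: 51.9×4.21×52.1 = 11384 J
11384 J < 9002.1 + 410.4×331.0 = 144844.5 J, so not all ice melts; final T = 0 °C.
Heat left for melting: 11384 − 9002.1 = 2381.9 J
Mass melted = 2381.9 / 331.0 = 7.196 g
Ice remaining = 410.4 − 7.196 = 403.204 g

m_ice remaining = 403 g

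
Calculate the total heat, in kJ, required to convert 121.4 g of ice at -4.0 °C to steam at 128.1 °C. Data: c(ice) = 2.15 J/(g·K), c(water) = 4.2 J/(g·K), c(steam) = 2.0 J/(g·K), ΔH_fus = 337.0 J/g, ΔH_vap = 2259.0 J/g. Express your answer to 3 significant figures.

q = 374 kJ

q1 (heat ice -4.0→0.0 °C): 121.4 × 2.15 × 4.0 = 1044 J
q2 (melt at 0 °C): 121.4 × 337.0 = 40912 J
q3 (heat water 0.0→100.0 °C): 121.4 × 4.2 × 100.0 = 50988 J
q4 (vaporize at 100 °C): 121.4 × 2259.0 = 274243 J
q5 (heat steam 100.0→128.1 °C): 121.4 × 2.0 × 28.1 = 6823 J
Total: 1044 + 40912 + 50988 + 274243 + 6823 = 374010 J = 374 kJ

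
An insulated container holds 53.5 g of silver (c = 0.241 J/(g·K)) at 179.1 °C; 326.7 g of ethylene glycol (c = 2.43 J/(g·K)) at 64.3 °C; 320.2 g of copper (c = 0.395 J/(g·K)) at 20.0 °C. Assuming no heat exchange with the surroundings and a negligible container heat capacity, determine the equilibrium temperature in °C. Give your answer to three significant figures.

T_f = 59.9 °C

Σ mᵢcᵢ(T − Tᵢ) = 0  ⇒  T = Σ mᵢcᵢTᵢ / Σ mᵢcᵢ
Σ mᵢcᵢ = 53.5×0.241 + 326.7×2.43 + 320.2×0.395 = 933.2535
Σ mᵢcᵢTᵢ = 12.8935×179.1 + 793.881×64.3 + 126.479×20.0 = 55885
T = 55885 / 933.2535 = 59.88 °C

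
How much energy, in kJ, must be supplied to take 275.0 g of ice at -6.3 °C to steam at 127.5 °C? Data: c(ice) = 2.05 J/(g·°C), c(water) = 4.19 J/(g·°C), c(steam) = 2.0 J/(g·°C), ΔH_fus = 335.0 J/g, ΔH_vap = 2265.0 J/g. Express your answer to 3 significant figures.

q = 849 kJ

q1 (heat ice -6.3→0.0 °C): 275.0 × 2.05 × 6.3 = 3552 J
q2 (melt at 0 °C): 275.0 × 335.0 = 92125 J
q3 (heat water 0.0→100.0 °C): 275.0 × 4.19 × 100.0 = 115225 J
q4 (vaporize at 100 °C): 275.0 × 2265.0 = 622875 J
q5 (heat steam 100.0→127.5 °C): 275.0 × 2.0 × 27.5 = 15125 J
Total: 3552 + 92125 + 115225 + 622875 + 15125 = 848902 J = 849 kJ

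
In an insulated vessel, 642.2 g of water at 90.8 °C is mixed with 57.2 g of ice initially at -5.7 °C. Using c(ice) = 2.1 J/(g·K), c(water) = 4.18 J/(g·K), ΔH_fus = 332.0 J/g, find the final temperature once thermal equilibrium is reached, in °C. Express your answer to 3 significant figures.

Heat to bring ice to 0 °C and melt it: q₁ = 57.2×2.1×5.7 + 57.2×332.0 = 19675 J
Heat the water can supply cooling to 0 °C: 642.2×4.18×90.8 = 243743 J > q₁, so all ice melts.
Energy balance: 642.2×4.18×(90.8 − T) = 19675 + 57.2×4.18×(T − 0)
2684.396(90.8 − T) = 19675 + 239.096 T
243743 − 19675 = 2923.492 T
T = 224068 / 2923.492 = 76.64 °C

T_f = 76.6 °C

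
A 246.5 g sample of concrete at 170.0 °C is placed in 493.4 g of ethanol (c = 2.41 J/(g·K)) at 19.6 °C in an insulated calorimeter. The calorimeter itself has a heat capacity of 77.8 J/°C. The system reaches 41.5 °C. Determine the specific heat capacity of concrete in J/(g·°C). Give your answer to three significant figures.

c = 0.876 J/(g·°C)

q_gained = (493.4 × 2.41 + 77.8) × (41.5 − 19.6) = 27740 J
q_lost = 246.5 × c × (170.0 − 41.5) = 31675.25 c
Set equal: c = 27740 / 31675.25 = 0.876 J/(g·°C)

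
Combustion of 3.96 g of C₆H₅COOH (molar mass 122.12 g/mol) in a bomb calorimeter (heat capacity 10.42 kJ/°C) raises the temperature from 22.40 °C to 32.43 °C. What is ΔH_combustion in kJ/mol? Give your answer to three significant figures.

ΔH = -3220 kJ/mol

ΔT = 32.43 − 22.40 = 10.03 °C
q_cal = C_cal × ΔT = 10.42 × 10.03 = 104.5126 kJ
n = 3.96 / 122.12 = 0.03243 mol
q_rxn = −q_cal = -104.5126 kJ
ΔH = -104.5126 / 0.03243 = -3223 kJ/mol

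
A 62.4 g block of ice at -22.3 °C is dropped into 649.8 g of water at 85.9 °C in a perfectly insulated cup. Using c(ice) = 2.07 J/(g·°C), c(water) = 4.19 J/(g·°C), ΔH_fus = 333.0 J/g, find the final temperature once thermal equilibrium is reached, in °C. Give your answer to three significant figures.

T_f = 70.4 °C

Heat to bring ice to 0 °C and melt it: q₁ = 62.4×2.07×22.3 + 62.4×333.0 = 23660 J
Heat the water can supply cooling to 0 °C: 649.8×4.19×85.9 = 233877 J > q₁, so all ice melts.
Energy balance: 649.8×4.19×(85.9 − T) = 23660 + 62.4×4.19×(T − 0)
2722.662(85.9 − T) = 23660 + 261.456 T
233877 − 23660 = 2984.118 T
T = 210217 / 2984.118 = 70.445 °C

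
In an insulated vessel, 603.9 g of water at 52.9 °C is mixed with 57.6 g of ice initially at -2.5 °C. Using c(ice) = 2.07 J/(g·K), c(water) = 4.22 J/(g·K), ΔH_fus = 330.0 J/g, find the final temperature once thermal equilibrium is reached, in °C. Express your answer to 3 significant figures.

T_f = 41.4 °C

Heat to bring ice to 0 °C and melt it: q₁ = 57.6×2.07×2.5 + 57.6×330.0 = 19306 J
Heat the water can supply cooling to 0 °C: 603.9×4.22×52.9 = 134813 J > q₁, so all ice melts.
Energy balance: 603.9×4.22×(52.9 − T) = 19306 + 57.6×4.22×(T − 0)
2548.458(52.9 − T) = 19306 + 243.072 T
134813 − 19306 = 2791.530 T
T = 115507 / 2791.530 = 41.38 °C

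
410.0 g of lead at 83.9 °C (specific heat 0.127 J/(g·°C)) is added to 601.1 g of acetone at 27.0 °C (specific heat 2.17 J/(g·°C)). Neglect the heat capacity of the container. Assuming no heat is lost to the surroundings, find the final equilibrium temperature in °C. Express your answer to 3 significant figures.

Heat lost by lead = heat gained by acetone.
(410.0)(0.127)(83.9 − T) = (601.1)(2.17)(T − 27.0)
52.07 (83.9 − T) = 1304.387 (T − 27.0)
4368.7 − 52.07 T = 1304.387 T − 35218
39586.7 = 1356.457 T
T = 29.18 °C

T_f = 29.2 °C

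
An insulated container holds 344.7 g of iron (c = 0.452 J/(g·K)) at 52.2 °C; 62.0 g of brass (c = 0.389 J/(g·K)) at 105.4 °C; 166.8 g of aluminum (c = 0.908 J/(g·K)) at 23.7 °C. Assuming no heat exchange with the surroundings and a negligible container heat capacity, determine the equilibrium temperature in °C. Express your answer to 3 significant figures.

Σ mᵢcᵢ(T − Tᵢ) = 0  ⇒  T = Σ mᵢcᵢTᵢ / Σ mᵢcᵢ
Σ mᵢcᵢ = 344.7×0.452 + 62.0×0.389 + 166.8×0.908 = 331.3768
Σ mᵢcᵢTᵢ = 155.8044×52.2 + 24.118×105.4 + 151.4544×23.7 = 14264
T = 14264 / 331.3768 = 43.04 °C

T_f = 43.0 °C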